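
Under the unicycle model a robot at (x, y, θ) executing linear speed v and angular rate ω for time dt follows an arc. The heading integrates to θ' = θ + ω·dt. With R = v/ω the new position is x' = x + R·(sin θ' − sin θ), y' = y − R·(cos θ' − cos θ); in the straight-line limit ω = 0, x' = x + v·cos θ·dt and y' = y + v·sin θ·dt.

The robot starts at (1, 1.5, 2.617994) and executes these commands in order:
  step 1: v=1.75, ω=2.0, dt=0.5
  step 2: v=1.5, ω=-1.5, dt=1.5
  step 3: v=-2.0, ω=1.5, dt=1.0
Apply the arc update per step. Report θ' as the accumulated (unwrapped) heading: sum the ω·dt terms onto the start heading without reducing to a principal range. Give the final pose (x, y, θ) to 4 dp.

(-0.3311, 1.0576, 2.8680)

step 1: θ'=3.6180 (R=0.8750) → pose (0.1612, 1.5198, 3.6180)
step 2: θ'=1.3680 (R=-1.0000) → pose (-1.2769, 2.6099, 1.3680)
step 3: θ'=2.8680 (R=-1.3333) → pose (-0.3311, 1.0576, 2.8680)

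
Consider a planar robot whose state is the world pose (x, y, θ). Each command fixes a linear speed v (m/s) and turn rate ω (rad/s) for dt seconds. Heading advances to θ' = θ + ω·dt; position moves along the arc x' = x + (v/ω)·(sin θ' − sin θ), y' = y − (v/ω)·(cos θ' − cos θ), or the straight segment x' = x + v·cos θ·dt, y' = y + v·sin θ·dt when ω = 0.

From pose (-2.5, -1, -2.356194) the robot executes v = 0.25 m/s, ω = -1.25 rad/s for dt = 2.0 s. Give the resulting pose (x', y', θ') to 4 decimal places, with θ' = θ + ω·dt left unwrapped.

(-2.8394, -0.8299, -4.8562)

θ' = -2.3562 + -1.25·2.0 = -4.8562
R = v/ω = 0.25/-1.25 = -0.2000
x' = -2.5 + -0.2000·(sin -4.8562 − sin -2.3562) = -2.8394
y' = -1 − -0.2000·(cos -4.8562 − cos -2.3562) = -0.8299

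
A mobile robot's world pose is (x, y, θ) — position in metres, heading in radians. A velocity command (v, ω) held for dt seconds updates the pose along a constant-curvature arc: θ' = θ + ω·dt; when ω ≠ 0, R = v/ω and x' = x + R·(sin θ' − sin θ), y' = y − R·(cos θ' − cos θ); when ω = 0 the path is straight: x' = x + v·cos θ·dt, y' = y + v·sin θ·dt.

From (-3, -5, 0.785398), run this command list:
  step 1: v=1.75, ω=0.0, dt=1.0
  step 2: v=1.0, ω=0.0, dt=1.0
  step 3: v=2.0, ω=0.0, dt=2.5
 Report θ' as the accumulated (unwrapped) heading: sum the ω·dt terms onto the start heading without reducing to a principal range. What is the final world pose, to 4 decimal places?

step 1: θ'=0.7854 (straight) → pose (-1.7626, -3.7626, 0.7854)
step 2: θ'=0.7854 (straight) → pose (-1.0555, -3.0555, 0.7854)
step 3: θ'=0.7854 (straight) → pose (2.4801, 0.4801, 0.7854)

(2.4801, 0.4801, 0.7854)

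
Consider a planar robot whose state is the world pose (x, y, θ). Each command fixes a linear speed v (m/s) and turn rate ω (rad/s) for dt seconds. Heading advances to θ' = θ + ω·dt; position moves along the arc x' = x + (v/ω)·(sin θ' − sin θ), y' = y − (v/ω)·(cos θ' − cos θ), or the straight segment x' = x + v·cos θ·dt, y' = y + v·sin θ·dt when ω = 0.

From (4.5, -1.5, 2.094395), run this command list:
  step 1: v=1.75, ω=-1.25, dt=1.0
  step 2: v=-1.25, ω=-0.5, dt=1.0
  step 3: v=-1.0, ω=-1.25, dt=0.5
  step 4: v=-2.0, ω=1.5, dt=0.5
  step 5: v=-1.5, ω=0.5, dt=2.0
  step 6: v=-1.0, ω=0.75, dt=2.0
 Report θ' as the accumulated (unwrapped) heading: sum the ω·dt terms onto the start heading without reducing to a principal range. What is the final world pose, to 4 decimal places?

step 1: θ'=0.8444 (R=-1.4000) → pose (4.6658, 0.1299, 0.8444)
step 2: θ'=0.3444 (R=2.5000) → pose (3.6410, -0.5629, 0.3444)
step 3: θ'=-0.2806 (R=0.8000) → pose (3.1493, -0.5786, -0.2806)
step 4: θ'=0.4694 (R=-1.3333) → pose (2.1770, -0.6706, 0.4694)
step 5: θ'=1.4694 (R=-3.0000) → pose (0.5494, -3.0425, 1.4694)
step 6: θ'=2.9694 (R=-1.3333) → pose (1.6474, -4.4911, 2.9694)

(1.6474, -4.4911, 2.9694)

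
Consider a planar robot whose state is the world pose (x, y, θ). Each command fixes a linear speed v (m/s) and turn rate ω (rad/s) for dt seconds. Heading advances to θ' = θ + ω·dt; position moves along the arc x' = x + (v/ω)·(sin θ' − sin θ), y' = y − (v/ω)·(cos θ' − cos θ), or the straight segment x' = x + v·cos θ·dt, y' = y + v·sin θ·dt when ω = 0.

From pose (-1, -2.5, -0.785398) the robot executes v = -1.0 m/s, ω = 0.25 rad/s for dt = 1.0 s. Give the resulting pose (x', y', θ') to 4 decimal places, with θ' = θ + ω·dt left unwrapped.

θ' = -0.7854 + 0.25·1.0 = -0.5354
R = v/ω = -1.0/0.25 = -4.0000
x' = -1 + -4.0000·(sin -0.5354 − sin -0.7854) = -1.7877
y' = -2.5 − -4.0000·(cos -0.5354 − cos -0.7854) = -1.8882

(-1.7877, -1.8882, -0.5354)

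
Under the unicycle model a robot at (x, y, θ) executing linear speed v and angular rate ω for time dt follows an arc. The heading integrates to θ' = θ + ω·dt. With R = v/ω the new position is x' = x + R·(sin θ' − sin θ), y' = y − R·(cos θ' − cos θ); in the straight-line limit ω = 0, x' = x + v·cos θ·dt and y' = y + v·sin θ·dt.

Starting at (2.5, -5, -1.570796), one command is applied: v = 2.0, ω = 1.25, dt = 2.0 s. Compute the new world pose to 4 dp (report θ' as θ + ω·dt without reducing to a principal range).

θ' = -1.5708 + 1.25·2.0 = 0.9292
R = v/ω = 2.0/1.25 = 1.6000
x' = 2.5 + 1.6000·(sin 0.9292 − sin -1.5708) = 5.3818
y' = -5 − 1.6000·(cos 0.9292 − cos -1.5708) = -5.9576

(5.3818, -5.9576, 0.9292)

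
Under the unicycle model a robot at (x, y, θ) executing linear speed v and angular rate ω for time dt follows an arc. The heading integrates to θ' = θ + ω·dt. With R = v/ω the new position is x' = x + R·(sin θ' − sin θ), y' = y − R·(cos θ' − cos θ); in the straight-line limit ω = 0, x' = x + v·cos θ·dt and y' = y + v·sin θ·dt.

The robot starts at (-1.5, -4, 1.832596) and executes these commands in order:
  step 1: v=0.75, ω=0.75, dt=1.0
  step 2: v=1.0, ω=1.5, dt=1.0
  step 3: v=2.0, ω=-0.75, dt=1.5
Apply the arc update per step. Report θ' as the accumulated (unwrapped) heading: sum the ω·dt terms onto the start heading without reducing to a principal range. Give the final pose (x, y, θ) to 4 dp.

step 1: θ'=2.5826 (R=1.0000) → pose (-1.9356, -3.4110, 2.5826)
step 2: θ'=4.0826 (R=0.6667) → pose (-2.8279, -3.5836, 4.0826)
step 3: θ'=2.9576 (R=-2.6667) → pose (-5.4709, -4.6346, 2.9576)

(-5.4709, -4.6346, 2.9576)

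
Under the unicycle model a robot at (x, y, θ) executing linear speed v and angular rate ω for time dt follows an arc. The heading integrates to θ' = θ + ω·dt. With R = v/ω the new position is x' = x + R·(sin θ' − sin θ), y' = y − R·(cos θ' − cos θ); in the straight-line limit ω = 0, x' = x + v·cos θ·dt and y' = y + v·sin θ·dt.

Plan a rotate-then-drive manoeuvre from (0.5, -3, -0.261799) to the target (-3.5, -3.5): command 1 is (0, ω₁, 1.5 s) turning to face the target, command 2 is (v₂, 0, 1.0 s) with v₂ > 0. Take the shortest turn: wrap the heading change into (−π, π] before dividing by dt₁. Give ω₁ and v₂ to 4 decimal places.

heading to target = atan2(-3.5−-3, -3.5−0.5) = -3.0172
Δθ = wrap(-3.0172 − -0.2618) = -2.7554; ω₁ = Δθ/dt₁ = -1.8370
distance = √((-3.5−0.5)² + (-3.5−-3)²) = 4.0311; v₂ = distance/dt₂ = 4.0311

ω₁ = -1.8370, v₂ = 4.0311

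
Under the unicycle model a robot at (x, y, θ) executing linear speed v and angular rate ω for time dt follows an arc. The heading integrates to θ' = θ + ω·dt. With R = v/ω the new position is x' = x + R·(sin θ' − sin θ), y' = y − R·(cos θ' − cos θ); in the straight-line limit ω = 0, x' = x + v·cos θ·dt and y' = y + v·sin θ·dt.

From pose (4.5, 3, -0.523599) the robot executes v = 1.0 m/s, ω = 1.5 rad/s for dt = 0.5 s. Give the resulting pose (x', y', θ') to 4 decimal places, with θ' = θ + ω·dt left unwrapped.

(4.9830, 2.9277, 0.2264)

θ' = -0.5236 + 1.5·0.5 = 0.2264
R = v/ω = 1.0/1.5 = 0.6667
x' = 4.5 + 0.6667·(sin 0.2264 − sin -0.5236) = 4.9830
y' = 3 − 0.6667·(cos 0.2264 − cos -0.5236) = 2.9277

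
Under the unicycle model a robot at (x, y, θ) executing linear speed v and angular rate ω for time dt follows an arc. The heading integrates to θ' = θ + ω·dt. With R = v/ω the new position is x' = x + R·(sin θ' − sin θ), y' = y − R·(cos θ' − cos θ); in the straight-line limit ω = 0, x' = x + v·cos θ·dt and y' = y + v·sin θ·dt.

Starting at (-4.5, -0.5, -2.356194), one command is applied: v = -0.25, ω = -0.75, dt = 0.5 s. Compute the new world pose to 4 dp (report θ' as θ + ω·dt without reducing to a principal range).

θ' = -2.3562 + -0.75·0.5 = -2.7312
R = v/ω = -0.25/-0.75 = 0.3333
x' = -4.5 + 0.3333·(sin -2.7312 − sin -2.3562) = -4.3973
y' = -0.5 − 0.3333·(cos -2.7312 − cos -2.3562) = -0.4300

(-4.3973, -0.4300, -2.7312)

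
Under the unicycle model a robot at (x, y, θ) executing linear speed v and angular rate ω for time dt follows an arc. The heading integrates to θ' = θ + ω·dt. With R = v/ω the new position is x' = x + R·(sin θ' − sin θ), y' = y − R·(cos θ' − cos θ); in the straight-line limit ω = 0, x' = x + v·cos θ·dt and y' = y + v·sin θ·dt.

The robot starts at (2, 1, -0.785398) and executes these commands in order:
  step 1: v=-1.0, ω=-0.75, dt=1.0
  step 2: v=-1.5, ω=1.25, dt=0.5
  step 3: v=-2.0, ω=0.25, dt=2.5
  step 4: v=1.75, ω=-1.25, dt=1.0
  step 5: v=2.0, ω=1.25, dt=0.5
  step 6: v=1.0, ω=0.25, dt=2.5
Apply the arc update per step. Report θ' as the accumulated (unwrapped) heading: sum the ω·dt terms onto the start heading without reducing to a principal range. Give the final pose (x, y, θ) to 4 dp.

step 1: θ'=-1.5354 (R=1.3333) → pose (1.6103, 1.8956, -1.5354)
step 2: θ'=-0.9104 (R=-1.2000) → pose (1.3588, 2.5893, -0.9104)
step 3: θ'=-0.2854 (R=-8.0000) → pose (-2.7069, 5.3582, -0.2854)
step 4: θ'=-1.5354 (R=-1.4000) → pose (-1.7019, 4.0644, -1.5354)
step 5: θ'=-0.9104 (R=1.6000) → pose (-1.3665, 3.1395, -0.9104)
step 6: θ'=-0.2854 (R=4.0000) → pose (0.6663, 1.7551, -0.2854)

(0.6663, 1.7551, -0.2854)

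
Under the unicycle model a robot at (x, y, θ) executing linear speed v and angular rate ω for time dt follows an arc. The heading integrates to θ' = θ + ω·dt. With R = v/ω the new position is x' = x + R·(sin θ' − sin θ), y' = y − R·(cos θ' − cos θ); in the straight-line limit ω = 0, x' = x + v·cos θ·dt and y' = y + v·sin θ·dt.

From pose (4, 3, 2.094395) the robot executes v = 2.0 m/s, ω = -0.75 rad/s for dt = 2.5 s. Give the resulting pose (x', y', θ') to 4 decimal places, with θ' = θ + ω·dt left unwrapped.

θ' = 2.0944 + -0.75·2.5 = 0.2194
R = v/ω = 2.0/-0.75 = -2.6667
x' = 4 + -2.6667·(sin 0.2194 − sin 2.0944) = 5.7290
y' = 3 − -2.6667·(cos 0.2194 − cos 2.0944) = 6.9361

(5.7290, 6.9361, 0.2194)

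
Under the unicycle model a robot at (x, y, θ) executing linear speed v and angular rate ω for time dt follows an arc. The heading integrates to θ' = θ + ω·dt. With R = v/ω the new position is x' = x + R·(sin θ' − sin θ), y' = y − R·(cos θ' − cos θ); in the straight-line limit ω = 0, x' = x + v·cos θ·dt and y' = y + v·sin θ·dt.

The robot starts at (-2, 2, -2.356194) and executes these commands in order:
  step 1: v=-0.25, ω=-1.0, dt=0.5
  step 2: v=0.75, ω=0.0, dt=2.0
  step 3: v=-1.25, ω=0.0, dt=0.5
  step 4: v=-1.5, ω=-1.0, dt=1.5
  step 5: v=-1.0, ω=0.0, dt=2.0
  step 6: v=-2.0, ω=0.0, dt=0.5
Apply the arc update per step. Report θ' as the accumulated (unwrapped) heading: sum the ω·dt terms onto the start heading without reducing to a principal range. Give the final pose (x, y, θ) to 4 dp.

(0.1411, -1.9112, -4.3562)

step 1: θ'=-2.8562 (R=0.2500) → pose (-1.8936, 2.0631, -2.8562)
step 2: θ'=-2.8562 (straight) → pose (-3.3329, 1.6408, -2.8562)
step 3: θ'=-2.8562 (straight) → pose (-2.7332, 1.8168, -2.8562)
step 4: θ'=-4.3562 (R=1.5000) → pose (-0.9051, 0.9005, -4.3562)
step 5: θ'=-4.3562 (straight) → pose (-0.2076, -0.9740, -4.3562)
step 6: θ'=-4.3562 (straight) → pose (0.1411, -1.9112, -4.3562)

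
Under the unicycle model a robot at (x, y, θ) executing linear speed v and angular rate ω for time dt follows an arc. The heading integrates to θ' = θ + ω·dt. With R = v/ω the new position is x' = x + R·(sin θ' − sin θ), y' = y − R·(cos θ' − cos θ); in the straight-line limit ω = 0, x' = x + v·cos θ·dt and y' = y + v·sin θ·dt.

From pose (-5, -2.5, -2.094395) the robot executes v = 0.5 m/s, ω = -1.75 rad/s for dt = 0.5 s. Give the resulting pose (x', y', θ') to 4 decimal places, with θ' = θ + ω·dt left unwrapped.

θ' = -2.0944 + -1.75·0.5 = -2.9694
R = v/ω = 0.5/-1.75 = -0.2857
x' = -5 + -0.2857·(sin -2.9694 − sin -2.0944) = -5.1985
y' = -2.5 − -0.2857·(cos -2.9694 − cos -2.0944) = -2.6386

(-5.1985, -2.6386, -2.9694)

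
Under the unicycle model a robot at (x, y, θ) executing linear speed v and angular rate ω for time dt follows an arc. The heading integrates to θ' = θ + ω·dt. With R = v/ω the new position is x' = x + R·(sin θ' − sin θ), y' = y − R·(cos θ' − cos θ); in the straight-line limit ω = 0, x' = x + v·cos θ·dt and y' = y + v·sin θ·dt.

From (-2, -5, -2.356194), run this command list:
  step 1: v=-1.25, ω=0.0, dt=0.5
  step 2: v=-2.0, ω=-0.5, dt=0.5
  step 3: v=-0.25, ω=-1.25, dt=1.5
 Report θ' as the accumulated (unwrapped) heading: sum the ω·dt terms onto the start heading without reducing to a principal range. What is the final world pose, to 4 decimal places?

(-0.4737, -4.0724, -4.4812)

step 1: θ'=-2.3562 (straight) → pose (-1.5581, -4.5581, -2.3562)
step 2: θ'=-2.6062 (R=4.0000) → pose (-0.7704, -3.9462, -2.6062)
step 3: θ'=-4.4812 (R=0.2000) → pose (-0.4737, -4.0724, -4.4812)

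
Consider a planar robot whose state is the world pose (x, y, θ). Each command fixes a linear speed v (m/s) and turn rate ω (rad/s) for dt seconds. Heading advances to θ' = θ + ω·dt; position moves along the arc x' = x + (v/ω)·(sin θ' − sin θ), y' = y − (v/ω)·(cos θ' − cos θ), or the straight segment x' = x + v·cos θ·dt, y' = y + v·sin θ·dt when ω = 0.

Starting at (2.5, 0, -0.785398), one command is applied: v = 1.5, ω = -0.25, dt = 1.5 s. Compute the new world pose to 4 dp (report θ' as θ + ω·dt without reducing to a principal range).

θ' = -0.7854 + -0.25·1.5 = -1.1604
R = v/ω = 1.5/-0.25 = -6.0000
x' = 2.5 + -6.0000·(sin -1.1604 − sin -0.7854) = 3.7591
y' = 0 − -6.0000·(cos -1.1604 − cos -0.7854) = -1.8488

(3.7591, -1.8488, -1.1604)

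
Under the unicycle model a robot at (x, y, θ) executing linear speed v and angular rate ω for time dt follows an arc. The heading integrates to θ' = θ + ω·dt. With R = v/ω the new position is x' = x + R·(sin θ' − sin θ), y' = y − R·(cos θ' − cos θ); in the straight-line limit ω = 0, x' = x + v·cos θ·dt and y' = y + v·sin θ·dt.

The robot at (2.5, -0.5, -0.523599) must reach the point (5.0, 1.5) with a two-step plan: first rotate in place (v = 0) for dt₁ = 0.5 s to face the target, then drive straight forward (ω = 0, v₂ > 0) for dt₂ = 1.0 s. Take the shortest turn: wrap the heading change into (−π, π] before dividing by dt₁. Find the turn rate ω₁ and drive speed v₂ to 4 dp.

heading to target = atan2(1.5−-0.5, 5−2.5) = 0.6747
Δθ = wrap(0.6747 − -0.5236) = 1.1983; ω₁ = Δθ/dt₁ = 2.3967
distance = √((5−2.5)² + (1.5−-0.5)²) = 3.2016; v₂ = distance/dt₂ = 3.2016

ω₁ = 2.3967, v₂ = 3.2016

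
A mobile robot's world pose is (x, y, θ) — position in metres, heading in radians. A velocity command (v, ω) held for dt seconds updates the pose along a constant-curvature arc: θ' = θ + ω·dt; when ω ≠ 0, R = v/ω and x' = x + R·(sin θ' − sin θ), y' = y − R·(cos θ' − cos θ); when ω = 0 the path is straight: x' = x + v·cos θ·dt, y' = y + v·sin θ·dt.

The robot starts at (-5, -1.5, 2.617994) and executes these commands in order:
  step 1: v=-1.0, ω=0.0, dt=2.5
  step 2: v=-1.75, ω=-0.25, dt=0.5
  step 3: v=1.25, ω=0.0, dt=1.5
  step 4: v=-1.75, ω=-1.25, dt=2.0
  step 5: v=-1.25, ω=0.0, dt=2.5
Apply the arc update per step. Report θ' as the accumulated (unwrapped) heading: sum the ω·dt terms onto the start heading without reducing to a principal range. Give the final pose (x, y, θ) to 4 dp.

(-7.5811, -4.5948, -0.0070)

step 1: θ'=2.6180 (straight) → pose (-2.8349, -2.7500, 2.6180)
step 2: θ'=2.4930 (R=7.0000) → pose (-2.1064, -3.2337, 2.4930)
step 3: θ'=2.4930 (straight) → pose (-3.6007, -2.1010, 2.4930)
step 4: θ'=-0.0070 (R=1.4000) → pose (-4.4562, -4.6167, -0.0070)
step 5: θ'=-0.0070 (straight) → pose (-7.5811, -4.5948, -0.0070)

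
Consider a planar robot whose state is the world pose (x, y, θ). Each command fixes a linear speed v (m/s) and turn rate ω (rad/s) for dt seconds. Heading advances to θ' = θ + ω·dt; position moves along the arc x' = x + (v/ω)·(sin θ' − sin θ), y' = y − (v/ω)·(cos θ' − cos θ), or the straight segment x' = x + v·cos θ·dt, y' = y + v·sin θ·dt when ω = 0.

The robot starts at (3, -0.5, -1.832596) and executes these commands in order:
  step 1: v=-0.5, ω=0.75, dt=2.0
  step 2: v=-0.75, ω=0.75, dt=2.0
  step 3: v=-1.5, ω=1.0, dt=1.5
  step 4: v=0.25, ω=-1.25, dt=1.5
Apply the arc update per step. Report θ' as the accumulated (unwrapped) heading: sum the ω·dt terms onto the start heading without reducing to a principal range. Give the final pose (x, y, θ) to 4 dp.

step 1: θ'=-0.3326 (R=-0.6667) → pose (2.5737, 0.3027, -0.3326)
step 2: θ'=1.1674 (R=-1.0000) → pose (1.3275, -0.2500, 1.1674)
step 3: θ'=2.6674 (R=-1.5000) → pose (2.0222, -2.1733, 2.6674)
step 4: θ'=0.7924 (R=-0.2000) → pose (1.9711, -1.8549, 0.7924)

(1.9711, -1.8549, 0.7924)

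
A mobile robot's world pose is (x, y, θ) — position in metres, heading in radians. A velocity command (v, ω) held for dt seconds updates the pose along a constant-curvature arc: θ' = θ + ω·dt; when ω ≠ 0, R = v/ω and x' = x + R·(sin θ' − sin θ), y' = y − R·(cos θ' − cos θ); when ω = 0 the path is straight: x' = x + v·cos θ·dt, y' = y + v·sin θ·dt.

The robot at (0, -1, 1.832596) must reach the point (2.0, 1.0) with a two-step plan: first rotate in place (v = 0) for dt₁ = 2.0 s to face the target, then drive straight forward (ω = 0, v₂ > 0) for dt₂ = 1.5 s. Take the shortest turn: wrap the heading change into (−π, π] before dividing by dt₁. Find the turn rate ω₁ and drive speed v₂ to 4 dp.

heading to target = atan2(1−-1, 2−0) = 0.7854
Δθ = wrap(0.7854 − 1.8326) = -1.0472; ω₁ = Δθ/dt₁ = -0.5236
distance = √((2−0)² + (1−-1)²) = 2.8284; v₂ = distance/dt₂ = 1.8856

ω₁ = -0.5236, v₂ = 1.8856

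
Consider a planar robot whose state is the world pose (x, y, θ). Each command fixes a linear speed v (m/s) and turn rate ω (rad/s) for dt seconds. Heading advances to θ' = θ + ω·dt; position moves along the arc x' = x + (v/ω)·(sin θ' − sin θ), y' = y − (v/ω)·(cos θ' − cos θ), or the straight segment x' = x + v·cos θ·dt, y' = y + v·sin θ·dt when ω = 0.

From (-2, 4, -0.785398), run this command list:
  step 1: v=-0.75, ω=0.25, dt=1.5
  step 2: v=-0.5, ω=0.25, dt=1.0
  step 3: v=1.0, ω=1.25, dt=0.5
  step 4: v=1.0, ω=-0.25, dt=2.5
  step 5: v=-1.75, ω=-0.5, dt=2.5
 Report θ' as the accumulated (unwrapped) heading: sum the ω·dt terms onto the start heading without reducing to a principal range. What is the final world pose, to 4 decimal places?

(-3.3817, 8.1132, -1.4104)

step 1: θ'=-0.4104 (R=-3.0000) → pose (-2.9244, 4.6296, -0.4104)
step 2: θ'=-0.1604 (R=-2.0000) → pose (-3.4029, 4.7700, -0.1604)
step 3: θ'=0.4646 (R=0.8000) → pose (-2.9167, 4.8445, 0.4646)
step 4: θ'=-0.1604 (R=-4.0000) → pose (-0.4856, 5.2172, -0.1604)
step 5: θ'=-1.4104 (R=3.5000) → pose (-3.3817, 8.1132, -1.4104)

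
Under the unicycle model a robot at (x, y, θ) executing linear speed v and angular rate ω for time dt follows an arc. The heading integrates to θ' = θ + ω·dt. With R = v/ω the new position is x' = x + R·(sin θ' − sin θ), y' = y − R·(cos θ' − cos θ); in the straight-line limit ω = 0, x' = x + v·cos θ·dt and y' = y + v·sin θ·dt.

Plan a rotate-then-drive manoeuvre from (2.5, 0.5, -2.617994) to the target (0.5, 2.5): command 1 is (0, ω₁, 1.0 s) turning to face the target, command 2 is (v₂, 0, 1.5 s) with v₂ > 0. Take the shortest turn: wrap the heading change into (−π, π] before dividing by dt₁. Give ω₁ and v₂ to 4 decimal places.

heading to target = atan2(2.5−0.5, 0.5−2.5) = 2.3562
Δθ = wrap(2.3562 − -2.6180) = -1.3090; ω₁ = Δθ/dt₁ = -1.3090
distance = √((0.5−2.5)² + (2.5−0.5)²) = 2.8284; v₂ = distance/dt₂ = 1.8856

ω₁ = -1.3090, v₂ = 1.8856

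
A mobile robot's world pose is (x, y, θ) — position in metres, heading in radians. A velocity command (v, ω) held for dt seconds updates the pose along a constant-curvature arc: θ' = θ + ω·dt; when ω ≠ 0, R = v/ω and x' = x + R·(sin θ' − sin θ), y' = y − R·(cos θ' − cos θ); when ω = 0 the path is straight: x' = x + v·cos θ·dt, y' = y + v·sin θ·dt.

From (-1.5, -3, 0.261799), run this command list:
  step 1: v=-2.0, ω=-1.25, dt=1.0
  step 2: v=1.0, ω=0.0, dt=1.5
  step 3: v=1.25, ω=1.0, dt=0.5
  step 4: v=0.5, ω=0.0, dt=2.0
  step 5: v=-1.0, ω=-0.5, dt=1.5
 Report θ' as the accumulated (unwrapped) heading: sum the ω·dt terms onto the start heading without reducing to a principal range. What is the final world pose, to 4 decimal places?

(-2.0365, -3.3593, -1.2382)

step 1: θ'=-0.9882 (R=1.6000) → pose (-3.2502, -2.3348, -0.9882)
step 2: θ'=-0.9882 (straight) → pose (-2.4249, -3.5874, -0.9882)
step 3: θ'=-0.4882 (R=1.2500) → pose (-1.9674, -4.0036, -0.4882)
step 4: θ'=-0.4882 (straight) → pose (-1.0842, -4.4727, -0.4882)
step 5: θ'=-1.2382 (R=2.0000) → pose (-2.0365, -3.3593, -1.2382)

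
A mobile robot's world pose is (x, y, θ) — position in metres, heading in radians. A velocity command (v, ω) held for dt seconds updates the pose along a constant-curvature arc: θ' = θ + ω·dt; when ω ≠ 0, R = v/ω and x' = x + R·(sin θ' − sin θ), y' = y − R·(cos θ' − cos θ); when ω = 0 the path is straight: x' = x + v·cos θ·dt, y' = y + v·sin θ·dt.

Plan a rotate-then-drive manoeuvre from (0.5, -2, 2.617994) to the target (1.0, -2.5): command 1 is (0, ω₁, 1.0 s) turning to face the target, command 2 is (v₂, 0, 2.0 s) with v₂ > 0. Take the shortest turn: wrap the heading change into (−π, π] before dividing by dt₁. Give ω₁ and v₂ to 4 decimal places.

heading to target = atan2(-2.5−-2, 1−0.5) = -0.7854
Δθ = wrap(-0.7854 − 2.6180) = 2.8798; ω₁ = Δθ/dt₁ = 2.8798
distance = √((1−0.5)² + (-2.5−-2)²) = 0.7071; v₂ = distance/dt₂ = 0.3536

ω₁ = 2.8798, v₂ = 0.3536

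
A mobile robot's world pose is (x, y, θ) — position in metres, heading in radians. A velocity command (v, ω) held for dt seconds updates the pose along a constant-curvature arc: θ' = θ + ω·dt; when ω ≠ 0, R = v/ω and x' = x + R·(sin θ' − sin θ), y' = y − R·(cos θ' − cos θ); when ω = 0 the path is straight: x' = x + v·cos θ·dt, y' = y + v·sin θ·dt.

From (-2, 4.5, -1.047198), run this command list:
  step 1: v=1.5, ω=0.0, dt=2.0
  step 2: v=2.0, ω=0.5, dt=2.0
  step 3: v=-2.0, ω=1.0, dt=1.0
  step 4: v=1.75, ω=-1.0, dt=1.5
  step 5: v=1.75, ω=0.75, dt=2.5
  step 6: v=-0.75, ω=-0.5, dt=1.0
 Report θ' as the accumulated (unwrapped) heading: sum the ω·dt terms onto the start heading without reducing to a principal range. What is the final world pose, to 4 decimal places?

step 1: θ'=-1.0472 (straight) → pose (-0.5000, 1.9019, -1.0472)
step 2: θ'=-0.0472 (R=4.0000) → pose (2.7754, -0.0936, -0.0472)
step 3: θ'=0.9528 (R=-2.0000) → pose (1.0509, -0.9326, 0.9528)
step 4: θ'=-0.5472 (R=-1.7500) → pose (3.3878, -0.4521, -0.5472)
step 5: θ'=1.3278 (R=2.3333) → pose (6.8666, 0.9791, 1.3278)
step 6: θ'=0.8278 (R=1.5000) → pose (6.5153, 0.3253, 0.8278)

(6.5153, 0.3253, 0.8278)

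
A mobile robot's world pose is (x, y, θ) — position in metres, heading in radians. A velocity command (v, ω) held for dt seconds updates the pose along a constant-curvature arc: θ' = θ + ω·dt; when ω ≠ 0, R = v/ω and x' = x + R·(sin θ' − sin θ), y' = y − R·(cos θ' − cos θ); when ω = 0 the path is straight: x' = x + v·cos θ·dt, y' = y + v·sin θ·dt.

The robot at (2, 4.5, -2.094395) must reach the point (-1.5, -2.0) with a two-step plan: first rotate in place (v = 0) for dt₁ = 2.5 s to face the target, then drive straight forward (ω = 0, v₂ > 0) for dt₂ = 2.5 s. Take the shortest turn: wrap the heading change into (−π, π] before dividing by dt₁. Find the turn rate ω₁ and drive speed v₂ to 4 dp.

heading to target = atan2(-2−4.5, -1.5−2) = -2.0647
Δθ = wrap(-2.0647 − -2.0944) = 0.0297; ω₁ = Δθ/dt₁ = 0.0119
distance = √((-1.5−2)² + (-2−4.5)²) = 7.3824; v₂ = distance/dt₂ = 2.9530

ω₁ = 0.0119, v₂ = 2.9530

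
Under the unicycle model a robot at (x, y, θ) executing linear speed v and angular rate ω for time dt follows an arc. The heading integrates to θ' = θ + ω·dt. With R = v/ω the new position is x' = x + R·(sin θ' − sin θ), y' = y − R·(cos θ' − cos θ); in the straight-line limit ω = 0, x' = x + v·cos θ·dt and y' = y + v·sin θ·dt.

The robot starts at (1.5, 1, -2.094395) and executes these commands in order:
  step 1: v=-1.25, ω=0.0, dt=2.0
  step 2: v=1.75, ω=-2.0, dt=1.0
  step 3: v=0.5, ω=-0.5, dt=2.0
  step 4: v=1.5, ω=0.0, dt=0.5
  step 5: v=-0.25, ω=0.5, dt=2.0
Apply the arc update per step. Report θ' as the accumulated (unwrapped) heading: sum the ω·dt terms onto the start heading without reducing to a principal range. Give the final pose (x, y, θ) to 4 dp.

(1.5022, 4.2676, -4.0944)

step 1: θ'=-2.0944 (straight) → pose (2.7500, 3.1651, -2.0944)
step 2: θ'=-4.0944 (R=-0.8750) → pose (1.2791, 3.0956, -4.0944)
step 3: θ'=-5.0944 (R=-1.0000) → pose (1.1662, 4.0478, -5.0944)
step 4: θ'=-5.0944 (straight) → pose (1.4458, 4.7437, -5.0944)
step 5: θ'=-4.0944 (R=-0.5000) → pose (1.5022, 4.2676, -4.0944)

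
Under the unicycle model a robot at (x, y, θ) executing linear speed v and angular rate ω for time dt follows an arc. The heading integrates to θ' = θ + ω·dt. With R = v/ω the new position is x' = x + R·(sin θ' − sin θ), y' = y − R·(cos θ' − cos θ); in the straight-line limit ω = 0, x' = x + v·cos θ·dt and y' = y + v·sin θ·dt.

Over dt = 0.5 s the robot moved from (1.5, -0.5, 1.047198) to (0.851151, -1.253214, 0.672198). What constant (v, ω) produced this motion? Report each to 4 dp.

Δθ = 0.672198 − 1.047198 = -0.375000
ω = Δθ/dt = -0.375000/0.5 = -0.7500
R = −Δy/(cos θ' − cos θ) = 2.6667
v = R·ω = 2.6667·-0.7500 = -2.0000

v = -2.0000, ω = -0.7500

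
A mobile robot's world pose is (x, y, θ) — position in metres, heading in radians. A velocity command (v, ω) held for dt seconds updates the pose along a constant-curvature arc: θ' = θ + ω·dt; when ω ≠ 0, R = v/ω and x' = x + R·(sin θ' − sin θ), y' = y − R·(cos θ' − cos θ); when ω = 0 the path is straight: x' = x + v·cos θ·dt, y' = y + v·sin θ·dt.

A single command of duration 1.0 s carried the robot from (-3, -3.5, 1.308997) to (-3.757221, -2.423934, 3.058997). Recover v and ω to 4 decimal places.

Δθ = 3.058997 − 1.308997 = 1.750000
ω = Δθ/dt = 1.750000/1.0 = 1.7500
R = −Δy/(cos θ' − cos θ) = 0.8571
v = R·ω = 0.8571·1.7500 = 1.5000

v = 1.5000, ω = 1.7500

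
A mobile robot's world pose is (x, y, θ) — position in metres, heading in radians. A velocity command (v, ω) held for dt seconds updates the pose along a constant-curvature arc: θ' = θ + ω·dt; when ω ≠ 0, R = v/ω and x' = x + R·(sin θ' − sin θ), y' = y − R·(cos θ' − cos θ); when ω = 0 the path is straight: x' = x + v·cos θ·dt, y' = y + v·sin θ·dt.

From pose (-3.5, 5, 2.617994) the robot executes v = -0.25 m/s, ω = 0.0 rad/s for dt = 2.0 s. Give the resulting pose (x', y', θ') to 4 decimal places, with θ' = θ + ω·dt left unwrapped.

θ' = 2.6180 + 0.0·2.0 = 2.6180
ω = 0 → straight: x' = -3.5 + -0.25·cos(2.6180)·2.0 = -3.0670
y' = 5 + -0.25·sin(2.6180)·2.0 = 4.7500

(-3.0670, 4.7500, 2.6180)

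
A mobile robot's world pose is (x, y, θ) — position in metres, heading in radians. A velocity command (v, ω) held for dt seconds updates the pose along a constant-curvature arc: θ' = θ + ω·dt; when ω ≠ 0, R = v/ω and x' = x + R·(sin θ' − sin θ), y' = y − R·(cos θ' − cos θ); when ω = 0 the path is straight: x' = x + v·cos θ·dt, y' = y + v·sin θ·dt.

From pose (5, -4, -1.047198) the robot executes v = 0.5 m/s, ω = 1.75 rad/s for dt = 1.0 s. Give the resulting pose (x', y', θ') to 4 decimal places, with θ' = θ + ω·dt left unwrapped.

θ' = -1.0472 + 1.75·1.0 = 0.7028
R = v/ω = 0.5/1.75 = 0.2857
x' = 5 + 0.2857·(sin 0.7028 − sin -1.0472) = 5.4321
y' = -4 − 0.2857·(cos 0.7028 − cos -1.0472) = -4.0752

(5.4321, -4.0752, 0.7028)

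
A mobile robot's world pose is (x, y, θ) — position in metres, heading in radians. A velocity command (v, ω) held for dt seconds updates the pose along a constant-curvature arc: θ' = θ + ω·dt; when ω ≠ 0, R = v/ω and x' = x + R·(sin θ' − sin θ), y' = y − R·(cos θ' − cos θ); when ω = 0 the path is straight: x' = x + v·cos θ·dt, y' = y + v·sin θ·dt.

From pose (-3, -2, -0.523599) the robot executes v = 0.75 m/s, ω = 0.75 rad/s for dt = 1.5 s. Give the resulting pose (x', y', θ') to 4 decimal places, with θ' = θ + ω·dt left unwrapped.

θ' = -0.5236 + 0.75·1.5 = 0.6014
R = v/ω = 0.75/0.75 = 1.0000
x' = -3 + 1.0000·(sin 0.6014 − sin -0.5236) = -1.9342
y' = -2 − 1.0000·(cos 0.6014 − cos -0.5236) = -1.9585

(-1.9342, -1.9585, 0.6014)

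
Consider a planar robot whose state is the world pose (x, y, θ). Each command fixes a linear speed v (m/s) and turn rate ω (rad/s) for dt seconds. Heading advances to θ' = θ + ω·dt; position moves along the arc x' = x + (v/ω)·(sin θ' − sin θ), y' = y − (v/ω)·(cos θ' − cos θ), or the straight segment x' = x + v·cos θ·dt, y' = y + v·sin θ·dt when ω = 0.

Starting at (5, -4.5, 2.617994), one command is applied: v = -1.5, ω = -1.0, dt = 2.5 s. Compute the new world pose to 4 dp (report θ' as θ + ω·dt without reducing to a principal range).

θ' = 2.6180 + -1.0·2.5 = 0.1180
R = v/ω = -1.5/-1.0 = 1.5000
x' = 5 + 1.5000·(sin 0.1180 − sin 2.6180) = 4.4266
y' = -4.5 − 1.5000·(cos 0.1180 − cos 2.6180) = -7.2886

(4.4266, -7.2886, 0.1180)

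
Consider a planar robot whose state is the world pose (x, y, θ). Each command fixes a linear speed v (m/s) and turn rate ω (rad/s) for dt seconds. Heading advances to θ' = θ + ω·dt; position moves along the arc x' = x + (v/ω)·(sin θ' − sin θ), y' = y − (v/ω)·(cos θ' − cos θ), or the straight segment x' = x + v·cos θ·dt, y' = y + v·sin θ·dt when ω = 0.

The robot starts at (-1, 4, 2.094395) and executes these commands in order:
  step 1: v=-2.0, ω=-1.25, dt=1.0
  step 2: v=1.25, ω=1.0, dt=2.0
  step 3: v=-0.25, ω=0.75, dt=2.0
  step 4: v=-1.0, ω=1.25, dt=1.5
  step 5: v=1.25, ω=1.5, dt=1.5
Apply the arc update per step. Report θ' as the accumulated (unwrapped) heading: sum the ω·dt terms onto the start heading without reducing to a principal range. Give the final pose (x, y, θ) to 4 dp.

step 1: θ'=0.8444 (R=1.6000) → pose (-1.1895, 2.1373, 0.8444)
step 2: θ'=2.8444 (R=1.2500) → pose (-1.7579, 4.1627, 2.8444)
step 3: θ'=4.3444 (R=-0.3333) → pose (-1.3493, 4.3615, 4.3444)
step 4: θ'=6.2194 (R=-0.8000) → pose (-2.0448, 5.4477, 6.2194)
step 5: θ'=8.4694 (R=0.8333) → pose (-1.3112, 6.7604, 8.4694)

(-1.3112, 6.7604, 8.4694)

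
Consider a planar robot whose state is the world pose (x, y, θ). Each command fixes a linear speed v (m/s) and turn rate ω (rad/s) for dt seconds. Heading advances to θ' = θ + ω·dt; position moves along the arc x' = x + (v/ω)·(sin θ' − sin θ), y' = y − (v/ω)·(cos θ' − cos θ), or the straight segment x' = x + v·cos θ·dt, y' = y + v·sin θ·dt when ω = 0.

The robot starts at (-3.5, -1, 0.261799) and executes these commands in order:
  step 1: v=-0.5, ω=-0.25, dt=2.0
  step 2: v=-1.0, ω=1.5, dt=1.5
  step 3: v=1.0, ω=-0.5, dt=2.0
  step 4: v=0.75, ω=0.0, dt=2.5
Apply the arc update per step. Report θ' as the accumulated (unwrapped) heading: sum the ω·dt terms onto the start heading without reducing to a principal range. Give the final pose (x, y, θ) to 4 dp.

step 1: θ'=-0.2382 (R=2.0000) → pose (-4.4895, -1.0117, -0.2382)
step 2: θ'=2.0118 (R=-0.6667) → pose (-5.2497, -1.9441, 2.0118)
step 3: θ'=1.0118 (R=-2.0000) → pose (-5.1367, -0.0297, 1.0118)
step 4: θ'=1.0118 (straight) → pose (-4.1423, 1.5599, 1.0118)

(-4.1423, 1.5599, 1.0118)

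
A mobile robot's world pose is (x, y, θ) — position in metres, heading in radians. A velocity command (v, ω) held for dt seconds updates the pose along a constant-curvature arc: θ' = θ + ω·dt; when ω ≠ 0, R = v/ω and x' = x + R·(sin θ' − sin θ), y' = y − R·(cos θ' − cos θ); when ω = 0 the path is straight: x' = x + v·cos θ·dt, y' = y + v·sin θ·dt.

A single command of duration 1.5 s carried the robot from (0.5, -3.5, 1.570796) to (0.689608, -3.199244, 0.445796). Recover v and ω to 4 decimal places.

v = 0.2500, ω = -0.7500

Δθ = 0.445796 − 1.570796 = -1.125000
ω = Δθ/dt = -1.125000/1.5 = -0.7500
R = −Δy/(cos θ' − cos θ) = -0.3333
v = R·ω = -0.3333·-0.7500 = 0.2500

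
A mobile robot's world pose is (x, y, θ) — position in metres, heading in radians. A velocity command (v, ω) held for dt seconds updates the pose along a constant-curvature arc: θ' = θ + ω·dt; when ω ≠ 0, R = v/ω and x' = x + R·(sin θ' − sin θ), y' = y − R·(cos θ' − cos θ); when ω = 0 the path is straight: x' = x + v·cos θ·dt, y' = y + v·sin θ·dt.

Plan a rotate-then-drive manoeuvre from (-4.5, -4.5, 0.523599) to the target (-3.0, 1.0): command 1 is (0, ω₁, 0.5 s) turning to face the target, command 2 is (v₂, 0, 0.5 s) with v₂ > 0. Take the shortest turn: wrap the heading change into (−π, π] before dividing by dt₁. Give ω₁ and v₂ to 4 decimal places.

ω₁ = 1.5619, v₂ = 11.4018

heading to target = atan2(1−-4.5, -3−-4.5) = 1.3045
Δθ = wrap(1.3045 − 0.5236) = 0.7809; ω₁ = Δθ/dt₁ = 1.5619
distance = √((-3−-4.5)² + (1−-4.5)²) = 5.7009; v₂ = distance/dt₂ = 11.4018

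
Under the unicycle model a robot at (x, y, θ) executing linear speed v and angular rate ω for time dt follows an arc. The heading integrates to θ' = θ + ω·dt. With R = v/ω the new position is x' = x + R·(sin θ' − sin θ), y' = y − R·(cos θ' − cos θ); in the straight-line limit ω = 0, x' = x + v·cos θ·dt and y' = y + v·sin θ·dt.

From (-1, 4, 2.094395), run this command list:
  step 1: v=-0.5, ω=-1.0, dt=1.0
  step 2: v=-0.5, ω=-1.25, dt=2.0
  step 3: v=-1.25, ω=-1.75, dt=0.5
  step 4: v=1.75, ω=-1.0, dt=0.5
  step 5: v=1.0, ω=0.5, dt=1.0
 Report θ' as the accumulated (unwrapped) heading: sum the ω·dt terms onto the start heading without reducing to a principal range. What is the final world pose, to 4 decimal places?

(-3.0957, 3.1568, -2.2806)

step 1: θ'=1.0944 (R=0.5000) → pose (-0.9887, 3.5207, 1.0944)
step 2: θ'=-1.4056 (R=0.4000) → pose (-1.7387, 3.6384, -1.4056)
step 3: θ'=-2.2806 (R=0.7143) → pose (-1.5759, 4.2213, -2.2806)
step 4: θ'=-2.7806 (R=-1.7500) → pose (-2.2852, 3.7246, -2.7806)
step 5: θ'=-2.2806 (R=2.0000) → pose (-3.0957, 3.1568, -2.2806)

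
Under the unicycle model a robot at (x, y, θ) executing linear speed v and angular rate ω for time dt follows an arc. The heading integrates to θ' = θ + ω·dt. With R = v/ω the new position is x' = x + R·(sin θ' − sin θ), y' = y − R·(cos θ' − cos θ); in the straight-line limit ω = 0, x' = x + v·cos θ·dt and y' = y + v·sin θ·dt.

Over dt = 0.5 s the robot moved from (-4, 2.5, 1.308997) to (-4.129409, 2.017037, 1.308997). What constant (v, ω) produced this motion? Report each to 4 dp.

Δθ = 1.308997 − 1.308997 = 0.000000
ω = Δθ/dt = 0.000000/0.5 = 0.0000
ω = 0 → v = (Δx·cos θ + Δy·sin θ)/dt = -1.0000

v = -1.0000, ω = 0.0000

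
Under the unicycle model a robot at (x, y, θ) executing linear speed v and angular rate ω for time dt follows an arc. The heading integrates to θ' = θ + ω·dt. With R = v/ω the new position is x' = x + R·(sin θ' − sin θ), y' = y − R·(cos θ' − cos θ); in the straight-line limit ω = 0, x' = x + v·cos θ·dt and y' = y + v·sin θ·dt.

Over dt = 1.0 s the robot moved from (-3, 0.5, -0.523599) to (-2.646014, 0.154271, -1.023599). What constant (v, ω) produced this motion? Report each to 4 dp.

v = 0.5000, ω = -0.5000

Δθ = -1.023599 − -0.523599 = -0.500000
ω = Δθ/dt = -0.500000/1.0 = -0.5000
R = Δx/(sin θ' − sin θ) = -1.0000
v = R·ω = -1.0000·-0.5000 = 0.5000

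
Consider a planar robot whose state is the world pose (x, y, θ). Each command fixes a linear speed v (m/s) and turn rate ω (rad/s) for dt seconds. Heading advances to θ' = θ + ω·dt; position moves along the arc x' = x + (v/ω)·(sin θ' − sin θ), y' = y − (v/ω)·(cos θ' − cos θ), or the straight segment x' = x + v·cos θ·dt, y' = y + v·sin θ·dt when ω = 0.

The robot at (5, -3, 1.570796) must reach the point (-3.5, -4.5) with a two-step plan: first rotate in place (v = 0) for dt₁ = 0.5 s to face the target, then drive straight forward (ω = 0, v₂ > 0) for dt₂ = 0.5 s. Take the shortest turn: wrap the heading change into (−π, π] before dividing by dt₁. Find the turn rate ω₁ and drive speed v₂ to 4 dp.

heading to target = atan2(-4.5−-3, -3.5−5) = -2.9669
Δθ = wrap(-2.9669 − 1.5708) = 1.7455; ω₁ = Δθ/dt₁ = 3.4909
distance = √((-3.5−5)² + (-4.5−-3)²) = 8.6313; v₂ = distance/dt₂ = 17.2627

ω₁ = 3.4909, v₂ = 17.2627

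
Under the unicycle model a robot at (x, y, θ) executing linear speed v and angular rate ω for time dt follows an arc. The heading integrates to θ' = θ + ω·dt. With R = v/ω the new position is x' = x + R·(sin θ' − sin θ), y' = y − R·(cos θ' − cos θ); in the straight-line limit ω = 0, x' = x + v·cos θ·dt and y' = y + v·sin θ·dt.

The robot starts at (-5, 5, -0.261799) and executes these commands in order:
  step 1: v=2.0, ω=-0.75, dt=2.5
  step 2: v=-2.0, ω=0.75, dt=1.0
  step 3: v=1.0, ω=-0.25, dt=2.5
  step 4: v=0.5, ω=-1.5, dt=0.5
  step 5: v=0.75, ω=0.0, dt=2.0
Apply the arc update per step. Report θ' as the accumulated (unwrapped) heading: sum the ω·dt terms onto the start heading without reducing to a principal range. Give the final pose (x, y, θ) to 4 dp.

(-4.9547, -0.2505, -2.7618)

step 1: θ'=-2.1368 (R=-2.6667) → pose (-3.4394, 0.9942, -2.1368)
step 2: θ'=-1.3868 (R=-2.6667) → pose (-3.0685, 2.9121, -1.3868)
step 3: θ'=-2.0118 (R=-4.0000) → pose (-3.3837, 0.4729, -2.0118)
step 4: θ'=-2.7618 (R=-0.3333) → pose (-3.5616, 0.3056, -2.7618)
step 5: θ'=-2.7618 (straight) → pose (-4.9547, -0.2505, -2.7618)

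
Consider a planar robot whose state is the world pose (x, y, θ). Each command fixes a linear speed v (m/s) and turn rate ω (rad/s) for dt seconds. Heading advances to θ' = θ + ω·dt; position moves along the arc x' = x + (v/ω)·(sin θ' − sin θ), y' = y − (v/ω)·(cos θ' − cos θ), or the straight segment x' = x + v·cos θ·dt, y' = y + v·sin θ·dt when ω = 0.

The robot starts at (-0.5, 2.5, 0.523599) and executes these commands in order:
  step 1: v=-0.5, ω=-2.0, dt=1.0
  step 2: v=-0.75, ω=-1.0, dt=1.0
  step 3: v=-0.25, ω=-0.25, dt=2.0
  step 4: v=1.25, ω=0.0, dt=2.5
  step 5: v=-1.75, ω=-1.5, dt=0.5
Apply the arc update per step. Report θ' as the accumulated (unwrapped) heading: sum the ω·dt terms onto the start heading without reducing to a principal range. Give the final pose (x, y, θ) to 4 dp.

(-2.3839, 2.8614, -3.7264)

step 1: θ'=-1.4764 (R=0.2500) → pose (-0.8739, 2.6929, -1.4764)
step 2: θ'=-2.4764 (R=0.7500) → pose (-0.5901, 3.3537, -2.4764)
step 3: θ'=-2.9764 (R=1.0000) → pose (-0.1374, 3.5533, -2.9764)
step 4: θ'=-2.9764 (straight) → pose (-3.2198, 3.0394, -2.9764)
step 5: θ'=-3.7264 (R=1.1667) → pose (-2.3839, 2.8614, -3.7264)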